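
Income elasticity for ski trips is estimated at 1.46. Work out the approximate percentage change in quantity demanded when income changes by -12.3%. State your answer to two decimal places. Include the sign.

%ΔQ ≈ η × %ΔI = 1.46 × (-12.3%) = -17.96%.

-17.96%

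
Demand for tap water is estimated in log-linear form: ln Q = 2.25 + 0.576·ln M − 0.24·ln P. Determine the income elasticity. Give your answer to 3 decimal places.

0.576

In a log-linear demand, the coefficient on ln M is the income elasticity.
So η = 0.576.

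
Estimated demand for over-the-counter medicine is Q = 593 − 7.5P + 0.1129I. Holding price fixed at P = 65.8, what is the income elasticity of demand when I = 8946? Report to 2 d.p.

At P = 65.8, I = 8946: Q = 1109.503.
Holding P constant, ∂Q/∂I = 0.1129.
η_I = (∂Q/∂I)·(I/Q) = 0.1129 × (8946/1109.503) = 0.91.

0.91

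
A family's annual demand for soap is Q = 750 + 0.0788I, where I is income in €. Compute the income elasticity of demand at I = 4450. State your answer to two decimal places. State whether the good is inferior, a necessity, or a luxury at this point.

0.32 (necessity)

At I = 4450: Q = 1100.660.
dQ/dI = 0.0788.
η = (dQ/dI)·(I/Q) = 0.0788 × (4450/1100.660) = 0.32.
Since 0 < η < 1, the good is a necessity.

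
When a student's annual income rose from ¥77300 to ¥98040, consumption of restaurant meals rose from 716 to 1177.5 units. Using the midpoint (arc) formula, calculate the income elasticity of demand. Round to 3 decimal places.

ΔQ = 1177.5 − 716 = 461.5; midpoint Q̄ = (716 + 1177.5)/2 = 946.75.
ΔI = 98040 − 77300 = 20740; midpoint Ī = (77300 + 98040)/2 = 87670.
η = (ΔQ/Q̄) ÷ (ΔI/Ī) = (461.5/946.75) ÷ (20740/87670) = 2.061.

2.061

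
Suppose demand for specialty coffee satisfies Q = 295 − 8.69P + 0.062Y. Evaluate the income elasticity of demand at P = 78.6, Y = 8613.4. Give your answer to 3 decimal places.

At P = 78.6, Y = 8613.4: Q = 145.997.
Holding P constant, ∂Q/∂Y = 0.062.
η_Y = (∂Q/∂Y)·(Y/Q) = 0.062 × (8613.4/145.997) = 3.658.

3.658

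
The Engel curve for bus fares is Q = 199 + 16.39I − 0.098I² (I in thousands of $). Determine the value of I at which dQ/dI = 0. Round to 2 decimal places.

dQ/dI = 16.39 − 0.196I.
The good is inferior where dQ/dI < 0. Setting dQ/dI = 0 gives I = 16.39 / 0.196 = 83.62.

83.62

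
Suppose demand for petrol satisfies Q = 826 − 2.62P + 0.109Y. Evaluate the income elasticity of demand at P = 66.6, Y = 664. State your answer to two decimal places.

At P = 66.6, Y = 664: Q = 723.884.
Holding P constant, ∂Q/∂Y = 0.109.
η_Y = (∂Q/∂Y)·(Y/Q) = 0.109 × (664/723.884) = 0.10.

0.10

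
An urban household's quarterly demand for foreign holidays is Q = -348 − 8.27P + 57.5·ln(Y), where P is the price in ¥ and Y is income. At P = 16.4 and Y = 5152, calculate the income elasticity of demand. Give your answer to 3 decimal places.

At P = 16.4, Y = 5152: Q = 7.833.
Holding P constant, ∂Q/∂Y = 57.5/Y = 0.0111607.
η_Y = (∂Q/∂Y)·(Y/Q) = 0.0111607 × (5152/7.833) = 7.341.

7.341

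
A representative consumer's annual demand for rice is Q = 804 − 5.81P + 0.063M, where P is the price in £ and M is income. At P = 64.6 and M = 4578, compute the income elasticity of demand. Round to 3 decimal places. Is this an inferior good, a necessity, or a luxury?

At P = 64.6, M = 4578: Q = 717.088.
Holding P constant, ∂Q/∂M = 0.063.
η_M = (∂Q/∂M)·(M/Q) = 0.063 × (4578/717.088) = 0.402.
Since 0 < η < 1, this is a necessity.

0.402 (necessity)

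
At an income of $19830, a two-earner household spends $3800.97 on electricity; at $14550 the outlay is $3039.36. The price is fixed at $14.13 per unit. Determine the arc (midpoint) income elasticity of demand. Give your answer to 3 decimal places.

With a constant price, Q₁ = 3800.97/14.13 = 269.000 and Q₂ = 3039.36/14.13 = 215.100 (equivalently, work directly with expenditure since P cancels).
Midpoint %ΔQ = (3039.36 − 3800.97)/3420.17 = -0.22268; midpoint %ΔI = (14550 − 19830)/17190 = -0.30716.
η = -0.22268 / -0.30716 = 0.725.

0.725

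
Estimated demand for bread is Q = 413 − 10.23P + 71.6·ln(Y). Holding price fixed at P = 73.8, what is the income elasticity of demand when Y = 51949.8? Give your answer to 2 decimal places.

At P = 73.8, Y = 51949.8: Q = 435.461.
Holding P constant, ∂Q/∂Y = 71.6/Y = 0.00137825.
η_Y = (∂Q/∂Y)·(Y/Q) = 0.00137825 × (51949.8/435.461) = 0.16.

0.16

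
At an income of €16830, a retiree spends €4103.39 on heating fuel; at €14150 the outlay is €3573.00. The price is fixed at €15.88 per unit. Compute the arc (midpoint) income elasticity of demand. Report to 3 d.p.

0.799

With a constant price, Q₁ = 4103.39/15.88 = 258.400 and Q₂ = 3573.00/15.88 = 225.000 (equivalently, work directly with expenditure since P cancels).
Midpoint %ΔQ = (3573.00 − 4103.39)/3838.20 = -0.13819; midpoint %ΔI = (14150 − 16830)/15490 = -0.17301.
η = -0.13819 / -0.17301 = 0.799.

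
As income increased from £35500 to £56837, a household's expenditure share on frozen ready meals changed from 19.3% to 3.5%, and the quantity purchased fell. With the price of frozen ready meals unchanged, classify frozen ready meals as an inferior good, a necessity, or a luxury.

Quantity demanded falls as income rises, so η < 0.

inferior good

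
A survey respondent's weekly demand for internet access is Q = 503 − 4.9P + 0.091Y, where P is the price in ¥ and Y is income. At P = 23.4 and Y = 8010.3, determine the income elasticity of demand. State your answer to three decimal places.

At P = 23.4, Y = 8010.3: Q = 1117.277.
Holding P constant, ∂Q/∂Y = 0.091.
η_Y = (∂Q/∂Y)·(Y/Q) = 0.091 × (8010.3/1117.277) = 0.652.

0.652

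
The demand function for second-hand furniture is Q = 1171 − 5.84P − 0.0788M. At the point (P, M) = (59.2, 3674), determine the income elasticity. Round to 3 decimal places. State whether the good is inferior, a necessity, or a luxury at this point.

-0.540 (inferior good)

At P = 59.2, M = 3674: Q = 535.761.
Holding P constant, ∂Q/∂M = −0.0788.
η_M = (∂Q/∂M)·(M/Q) = -0.0788 × (3674/535.761) = -0.540.
Since η < 0, this is an inferior good.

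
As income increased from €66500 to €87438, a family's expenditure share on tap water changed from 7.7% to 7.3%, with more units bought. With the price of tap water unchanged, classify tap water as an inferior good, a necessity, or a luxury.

Quantity rises but the budget share falls as income rises, so 0 < η < 1.

necessity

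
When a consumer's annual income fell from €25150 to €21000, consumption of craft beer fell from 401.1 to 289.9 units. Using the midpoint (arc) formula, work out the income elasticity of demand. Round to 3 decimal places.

ΔQ = 289.9 − 401.1 = -111.2; midpoint Q̄ = (401.1 + 289.9)/2 = 345.5.
ΔI = 21000 − 25150 = -4150; midpoint Ī = (25150 + 21000)/2 = 23075.
η = (ΔQ/Q̄) ÷ (ΔI/Ī) = (-111.2/345.5) ÷ (-4150/23075) = 1.790.

1.790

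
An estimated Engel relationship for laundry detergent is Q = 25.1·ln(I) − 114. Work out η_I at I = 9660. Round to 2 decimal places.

0.22

At I = 9660: Q = 116.311.
dQ/dI = 25.1/I = 0.00259834 at this income.
η = (dQ/dI)·(I/Q) = 0.00259834 × (9660/116.311) = 0.22.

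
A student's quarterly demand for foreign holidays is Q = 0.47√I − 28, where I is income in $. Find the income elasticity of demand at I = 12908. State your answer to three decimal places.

1.051

At I = 12908: Q = 25.398.
dQ/dI = 0.47/(2√I) = 0.00206842 at this income.
η = (dQ/dI)·(I/Q) = 0.00206842 × (12908/25.398) = 1.051.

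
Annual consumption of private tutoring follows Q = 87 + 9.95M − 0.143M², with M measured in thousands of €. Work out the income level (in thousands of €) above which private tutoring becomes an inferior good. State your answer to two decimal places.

34.79

dQ/dM = 9.95 − 0.286M.
The good is inferior where dQ/dM < 0. Setting dQ/dM = 0 gives M = 9.95 / 0.286 = 34.79.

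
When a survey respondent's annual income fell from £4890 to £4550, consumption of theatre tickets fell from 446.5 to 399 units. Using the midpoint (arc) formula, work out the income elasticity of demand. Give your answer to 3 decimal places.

ΔQ = 399 − 446.5 = -47.5; midpoint Q̄ = (446.5 + 399)/2 = 422.75.
ΔI = 4550 − 4890 = -340; midpoint Ī = (4890 + 4550)/2 = 4720.
η = (ΔQ/Q̄) ÷ (ΔI/Ī) = (-47.5/422.75) ÷ (-340/4720) = 1.560.

1.560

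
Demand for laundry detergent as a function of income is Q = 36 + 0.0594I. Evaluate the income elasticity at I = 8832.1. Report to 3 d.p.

0.936

At I = 8832.1: Q = 560.627.
dQ/dI = 0.0594.
η = (dQ/dI)·(I/Q) = 0.0594 × (8832.1/560.627) = 0.936.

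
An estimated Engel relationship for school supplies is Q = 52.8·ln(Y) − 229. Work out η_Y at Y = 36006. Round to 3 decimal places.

At Y = 36006: Q = 324.948.
dQ/dY = 52.8/Y = 0.00146642 at this income.
η = (dQ/dY)·(Y/Q) = 0.00146642 × (36006/324.948) = 0.162.

0.162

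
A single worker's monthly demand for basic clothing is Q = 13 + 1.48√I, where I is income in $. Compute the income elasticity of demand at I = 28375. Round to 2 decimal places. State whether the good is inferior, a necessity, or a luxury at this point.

At I = 28375: Q = 262.304.
dQ/dI = 1.48/(2√I) = 0.00439303 at this income.
η = (dQ/dI)·(I/Q) = 0.00439303 × (28375/262.304) = 0.48.
Since 0 < η < 1, the good is a necessity.

0.48 (necessity)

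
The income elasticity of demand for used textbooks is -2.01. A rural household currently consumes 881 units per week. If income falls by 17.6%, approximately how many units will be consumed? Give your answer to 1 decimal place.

1192.7

%ΔQ ≈ η × %ΔI = -2.01 × (-17.6%) = 35.376%.
New Q ≈ 881 × (1 + 0.35376) = 1192.7.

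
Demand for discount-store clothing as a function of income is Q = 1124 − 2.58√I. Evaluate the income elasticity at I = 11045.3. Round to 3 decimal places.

-0.159

At I = 11045.3: Q = 852.851.
dQ/dI = -2.58/(2√I) = -0.0122744 at this income.
η = (dQ/dI)·(I/Q) = -0.0122744 × (11045.3/852.851) = -0.159.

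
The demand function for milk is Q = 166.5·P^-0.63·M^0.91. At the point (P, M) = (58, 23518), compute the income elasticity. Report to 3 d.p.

For a multiplicative demand Q = A·P^α·M^β, the income elasticity is β everywhere.
Here β = 0.91, so η = 0.910.

0.910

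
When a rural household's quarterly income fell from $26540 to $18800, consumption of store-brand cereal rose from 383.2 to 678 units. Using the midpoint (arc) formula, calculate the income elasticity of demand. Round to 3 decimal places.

ΔQ = 678 − 383.2 = 294.8; midpoint Q̄ = (383.2 + 678)/2 = 530.6.
ΔI = 18800 − 26540 = -7740; midpoint Ī = (26540 + 18800)/2 = 22670.
η = (ΔQ/Q̄) ÷ (ΔI/Ī) = (294.8/530.6) ÷ (-7740/22670) = -1.627.

-1.627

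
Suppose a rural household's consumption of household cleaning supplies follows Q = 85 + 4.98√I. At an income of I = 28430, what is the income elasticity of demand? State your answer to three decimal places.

0.454

At I = 28430: Q = 924.688.
dQ/dI = 4.98/(2√I) = 0.0147676 at this income.
η = (dQ/dI)·(I/Q) = 0.0147676 × (28430/924.688) = 0.454.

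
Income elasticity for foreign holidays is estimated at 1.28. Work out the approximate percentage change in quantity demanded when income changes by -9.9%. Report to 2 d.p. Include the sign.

%ΔQ ≈ η × %ΔI = 1.28 × (-9.9%) = -12.67%.

-12.67%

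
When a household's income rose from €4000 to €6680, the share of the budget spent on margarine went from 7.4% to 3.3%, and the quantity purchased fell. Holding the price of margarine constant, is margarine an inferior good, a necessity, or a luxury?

Quantity demanded falls as income rises, so η < 0.

inferior good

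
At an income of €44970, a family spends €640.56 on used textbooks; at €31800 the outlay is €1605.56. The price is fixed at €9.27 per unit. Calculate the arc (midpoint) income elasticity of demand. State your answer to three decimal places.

With a constant price, Q₁ = 640.56/9.27 = 69.100 and Q₂ = 1605.56/9.27 = 173.200 (equivalently, work directly with expenditure since P cancels).
Midpoint %ΔQ = (1605.56 − 640.56)/1123.06 = 0.85926; midpoint %ΔI = (31800 − 44970)/38385 = -0.34310.
η = 0.85926 / -0.34310 = -2.504.

-2.504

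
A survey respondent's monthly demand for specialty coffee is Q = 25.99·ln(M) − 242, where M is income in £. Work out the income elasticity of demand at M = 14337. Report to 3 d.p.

3.856

At M = 14337: Q = 6.740.
dQ/dM = 25.99/M = 0.00181279 at this income.
η = (dQ/dM)·(M/Q) = 0.00181279 × (14337/6.740) = 3.856.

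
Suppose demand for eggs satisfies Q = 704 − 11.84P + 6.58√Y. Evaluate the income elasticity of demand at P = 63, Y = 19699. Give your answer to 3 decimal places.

At P = 63, Y = 19699: Q = 881.604.
Holding P constant, ∂Q/∂Y = 6.58/(2√Y) = 0.0234409.
η_Y = (∂Q/∂Y)·(Y/Q) = 0.0234409 × (19699/881.604) = 0.524.

0.524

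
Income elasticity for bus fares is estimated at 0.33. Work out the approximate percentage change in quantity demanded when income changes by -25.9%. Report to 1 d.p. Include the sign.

%ΔQ ≈ η × %ΔI = 0.33 × (-25.9%) = -8.5%.

-8.5%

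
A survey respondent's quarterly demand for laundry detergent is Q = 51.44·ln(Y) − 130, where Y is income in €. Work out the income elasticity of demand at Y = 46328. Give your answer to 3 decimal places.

At Y = 46328: Q = 422.646.
dQ/dY = 51.44/Y = 0.00111034 at this income.
η = (dQ/dY)·(Y/Q) = 0.00111034 × (46328/422.646) = 0.122.

0.122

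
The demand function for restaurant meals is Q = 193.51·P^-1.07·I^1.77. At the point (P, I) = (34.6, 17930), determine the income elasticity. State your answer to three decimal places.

1.770

For a multiplicative demand Q = A·P^α·I^β, the income elasticity is β everywhere.
Here β = 1.77, so η = 1.770.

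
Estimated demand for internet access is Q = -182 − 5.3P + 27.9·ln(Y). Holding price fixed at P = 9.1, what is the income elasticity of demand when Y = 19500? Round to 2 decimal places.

0.61

At P = 9.1, Y = 19500: Q = 45.371.
Holding P constant, ∂Q/∂Y = 27.9/Y = 0.00143077.
η_Y = (∂Q/∂Y)·(Y/Q) = 0.00143077 × (19500/45.371) = 0.61.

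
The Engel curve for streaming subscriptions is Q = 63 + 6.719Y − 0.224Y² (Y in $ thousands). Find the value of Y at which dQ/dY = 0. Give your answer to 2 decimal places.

15.00

dQ/dY = 6.719 − 0.448Y.
The good is inferior where dQ/dY < 0. Setting dQ/dY = 0 gives Y = 6.719 / 0.448 = 15.00.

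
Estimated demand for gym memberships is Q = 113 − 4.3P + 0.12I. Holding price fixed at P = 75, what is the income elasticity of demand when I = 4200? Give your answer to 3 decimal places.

1.711

At P = 75, I = 4200: Q = 294.500.
Holding P constant, ∂Q/∂I = 0.12.
η_I = (∂Q/∂I)·(I/Q) = 0.12 × (4200/294.500) = 1.711.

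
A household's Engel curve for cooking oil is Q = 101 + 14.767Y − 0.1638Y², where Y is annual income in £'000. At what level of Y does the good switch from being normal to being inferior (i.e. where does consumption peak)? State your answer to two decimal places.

dQ/dY = 14.767 − 0.3276Y.
The good is inferior where dQ/dY < 0. Setting dQ/dY = 0 gives Y = 14.767 / 0.3276 = 45.08.

45.08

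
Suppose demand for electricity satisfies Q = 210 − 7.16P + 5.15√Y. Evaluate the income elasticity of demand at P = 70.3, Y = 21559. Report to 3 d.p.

At P = 70.3, Y = 21559: Q = 462.826.
Holding P constant, ∂Q/∂Y = 5.15/(2√Y) = 0.0175373.
η_Y = (∂Q/∂Y)·(Y/Q) = 0.0175373 × (21559/462.826) = 0.817.

0.817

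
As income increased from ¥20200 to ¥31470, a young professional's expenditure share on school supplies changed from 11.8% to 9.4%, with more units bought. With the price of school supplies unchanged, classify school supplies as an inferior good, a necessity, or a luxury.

necessity

Quantity rises but the budget share falls as income rises, so 0 < η < 1.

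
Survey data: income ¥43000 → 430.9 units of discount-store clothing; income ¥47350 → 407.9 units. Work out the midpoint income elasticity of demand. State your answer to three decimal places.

-0.570

ΔQ = 407.9 − 430.9 = -23; midpoint Q̄ = (430.9 + 407.9)/2 = 419.4.
ΔI = 47350 − 43000 = 4350; midpoint Ī = (43000 + 47350)/2 = 45175.
η = (ΔQ/Q̄) ÷ (ΔI/Ī) = (-23/419.4) ÷ (4350/45175) = -0.570.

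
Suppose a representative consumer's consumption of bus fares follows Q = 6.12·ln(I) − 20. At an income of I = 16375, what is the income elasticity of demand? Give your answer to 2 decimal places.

At I = 16375: Q = 39.385.
dQ/dI = 6.12/I = 0.00037374 at this income.
η = (dQ/dI)·(I/Q) = 0.00037374 × (16375/39.385) = 0.16.

0.16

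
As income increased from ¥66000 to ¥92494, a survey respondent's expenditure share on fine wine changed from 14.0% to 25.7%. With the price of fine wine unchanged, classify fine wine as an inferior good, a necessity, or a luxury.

luxury

The budget share rises as income rises, so η > 1.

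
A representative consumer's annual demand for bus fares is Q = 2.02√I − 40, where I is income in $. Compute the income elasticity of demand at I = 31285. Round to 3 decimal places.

0.563

At I = 31285: Q = 317.289.
dQ/dI = 2.02/(2√I) = 0.00571023 at this income.
η = (dQ/dI)·(I/Q) = 0.00571023 × (31285/317.289) = 0.563.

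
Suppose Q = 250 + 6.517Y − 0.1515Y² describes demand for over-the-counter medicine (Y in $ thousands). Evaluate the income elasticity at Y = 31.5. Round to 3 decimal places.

-0.313

At Y = 31.5: Q = 304.9596.
dQ/dY = 6.517 − 0.303Y = -3.02750.
η = (dQ/dY)·(Y/Q) = -3.02750 × (31.5/304.9596) = -0.313.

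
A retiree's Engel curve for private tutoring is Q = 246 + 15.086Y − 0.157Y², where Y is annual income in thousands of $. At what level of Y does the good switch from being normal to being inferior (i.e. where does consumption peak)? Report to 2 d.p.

dQ/dY = 15.086 − 0.314Y.
The good is inferior where dQ/dY < 0. Setting dQ/dY = 0 gives Y = 15.086 / 0.314 = 48.04.

48.04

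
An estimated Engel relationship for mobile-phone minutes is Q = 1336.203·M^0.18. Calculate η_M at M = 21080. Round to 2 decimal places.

For Q = A·M^β the income elasticity is constant and equal to β.
Here β = 0.18, so η = 0.18.

0.18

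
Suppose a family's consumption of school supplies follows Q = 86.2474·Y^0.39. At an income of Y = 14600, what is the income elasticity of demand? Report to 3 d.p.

For Q = A·Y^β the income elasticity is constant and equal to β.
Here β = 0.39, so η = 0.390.

0.390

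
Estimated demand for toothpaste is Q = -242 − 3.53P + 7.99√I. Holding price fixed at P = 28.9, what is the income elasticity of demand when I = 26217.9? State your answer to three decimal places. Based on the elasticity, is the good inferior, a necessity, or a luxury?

0.681 (necessity)

At P = 28.9, I = 26217.9: Q = 949.719.
Holding P constant, ∂Q/∂I = 7.99/(2√I) = 0.0246728.
η_I = (∂Q/∂I)·(I/Q) = 0.0246728 × (26217.9/949.719) = 0.681.
Since 0 < η < 1, this is a necessity.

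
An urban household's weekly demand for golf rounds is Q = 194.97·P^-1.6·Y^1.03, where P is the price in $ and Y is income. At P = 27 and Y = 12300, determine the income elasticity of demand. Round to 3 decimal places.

For a multiplicative demand Q = A·P^α·Y^β, the income elasticity is β everywhere.
Here β = 1.03, so η = 1.030.

1.030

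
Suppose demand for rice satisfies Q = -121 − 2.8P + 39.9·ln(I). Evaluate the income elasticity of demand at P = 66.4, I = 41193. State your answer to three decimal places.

At P = 66.4, I = 41193: Q = 117.058.
Holding P constant, ∂Q/∂I = 39.9/I = 0.000968611.
η_I = (∂Q/∂I)·(I/Q) = 0.000968611 × (41193/117.058) = 0.341.

0.341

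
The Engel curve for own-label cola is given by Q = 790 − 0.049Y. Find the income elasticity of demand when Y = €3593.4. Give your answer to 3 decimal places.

-0.287

At Y = 3593.4: Q = 613.923.
dQ/dY = −0.049.
η = (dQ/dY)·(Y/Q) = -0.049 × (3593.4/613.923) = -0.287.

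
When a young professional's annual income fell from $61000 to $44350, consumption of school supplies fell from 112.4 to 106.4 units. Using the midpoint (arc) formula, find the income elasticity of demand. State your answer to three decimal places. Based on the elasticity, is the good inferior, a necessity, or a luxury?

0.174 (necessity)

ΔQ = 106.4 − 112.4 = -6; midpoint Q̄ = (112.4 + 106.4)/2 = 109.4.
ΔI = 44350 − 61000 = -16650; midpoint Ī = (61000 + 44350)/2 = 52675.
η = (ΔQ/Q̄) ÷ (ΔI/Ī) = (-6/109.4) ÷ (-16650/52675) = 0.174.
0 < η < 1 ⇒ necessity.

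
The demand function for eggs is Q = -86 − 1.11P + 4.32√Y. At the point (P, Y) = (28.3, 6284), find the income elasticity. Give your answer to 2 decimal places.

At P = 28.3, Y = 6284: Q = 225.041.
Holding P constant, ∂Q/∂Y = 4.32/(2√Y) = 0.0272481.
η_Y = (∂Q/∂Y)·(Y/Q) = 0.0272481 × (6284/225.041) = 0.76.

0.76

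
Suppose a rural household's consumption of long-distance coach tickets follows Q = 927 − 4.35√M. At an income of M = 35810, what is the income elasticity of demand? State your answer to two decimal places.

-3.96

At M = 35810: Q = 103.826.
dQ/dM = -4.35/(2√M) = -0.0114936 at this income.
η = (dQ/dM)·(M/Q) = -0.0114936 × (35810/103.826) = -3.96.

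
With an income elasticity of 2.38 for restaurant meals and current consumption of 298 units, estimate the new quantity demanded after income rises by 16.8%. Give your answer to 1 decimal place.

%ΔQ ≈ η × %ΔI = 2.38 × 16.8% = 39.984%.
New Q ≈ 298 × (1 + 0.39984) = 417.2.

417.2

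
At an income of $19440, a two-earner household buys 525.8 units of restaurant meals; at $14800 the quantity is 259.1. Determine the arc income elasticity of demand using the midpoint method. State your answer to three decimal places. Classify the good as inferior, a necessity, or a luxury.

2.507 (luxury)

ΔQ = 259.1 − 525.8 = -266.7; midpoint Q̄ = (525.8 + 259.1)/2 = 392.45.
ΔI = 14800 − 19440 = -4640; midpoint Ī = (19440 + 14800)/2 = 17120.
η = (ΔQ/Q̄) ÷ (ΔI/Ī) = (-266.7/392.45) ÷ (-4640/17120) = 2.507.
η > 1 ⇒ luxury.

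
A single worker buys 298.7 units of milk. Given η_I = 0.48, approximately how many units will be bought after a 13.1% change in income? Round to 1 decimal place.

%ΔQ ≈ η × %ΔI = 0.48 × 13.1% = 6.288%.
New Q ≈ 298.7 × (1 + 0.06288) = 317.5.

317.5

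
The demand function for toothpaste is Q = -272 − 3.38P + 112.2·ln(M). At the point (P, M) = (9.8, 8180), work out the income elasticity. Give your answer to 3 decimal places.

0.159

At P = 9.8, M = 8180: Q = 705.736.
Holding P constant, ∂Q/∂M = 112.2/M = 0.0137164.
η_M = (∂Q/∂M)·(M/Q) = 0.0137164 × (8180/705.736) = 0.159.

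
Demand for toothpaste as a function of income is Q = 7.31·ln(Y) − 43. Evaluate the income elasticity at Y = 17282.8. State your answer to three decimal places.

At Y = 17282.8: Q = 28.327.
dQ/dY = 7.31/Y = 0.000422964 at this income.
η = (dQ/dY)·(Y/Q) = 0.000422964 × (17282.8/28.327) = 0.258.

0.258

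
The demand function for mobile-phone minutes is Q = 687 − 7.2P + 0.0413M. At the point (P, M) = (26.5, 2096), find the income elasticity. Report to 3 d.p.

At P = 26.5, M = 2096: Q = 582.765.
Holding P constant, ∂Q/∂M = 0.0413.
η_M = (∂Q/∂M)·(M/Q) = 0.0413 × (2096/582.765) = 0.149.

0.149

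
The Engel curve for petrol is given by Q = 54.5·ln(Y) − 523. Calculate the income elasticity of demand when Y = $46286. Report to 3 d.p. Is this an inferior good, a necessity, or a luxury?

0.872 (necessity)

At Y = 46286: Q = 62.471.
dQ/dY = 54.5/Y = 0.00117746 at this income.
η = (dQ/dY)·(Y/Q) = 0.00117746 × (46286/62.471) = 0.872.
Since 0 < η < 1, the good is a necessity.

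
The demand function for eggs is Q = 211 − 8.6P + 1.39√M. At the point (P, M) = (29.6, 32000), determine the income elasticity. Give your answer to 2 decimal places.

0.61

At P = 29.6, M = 32000: Q = 205.091.
Holding P constant, ∂Q/∂M = 1.39/(2√M) = 0.00388517.
η_M = (∂Q/∂M)·(M/Q) = 0.00388517 × (32000/205.091) = 0.61.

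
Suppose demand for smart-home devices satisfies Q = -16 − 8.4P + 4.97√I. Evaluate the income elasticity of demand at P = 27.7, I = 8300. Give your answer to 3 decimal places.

At P = 27.7, I = 8300: Q = 204.109.
Holding P constant, ∂Q/∂I = 4.97/(2√I) = 0.0272764.
η_I = (∂Q/∂I)·(I/Q) = 0.0272764 × (8300/204.109) = 1.109.

1.109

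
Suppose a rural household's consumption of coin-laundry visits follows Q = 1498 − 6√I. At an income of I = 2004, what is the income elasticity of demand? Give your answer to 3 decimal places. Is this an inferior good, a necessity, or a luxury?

-0.109 (inferior good)

At I = 2004: Q = 1229.404.
dQ/dI = -6/(2√I) = -0.0670151 at this income.
η = (dQ/dI)·(I/Q) = -0.0670151 × (2004/1229.404) = -0.109.
Since η < 0, the good is an inferior good.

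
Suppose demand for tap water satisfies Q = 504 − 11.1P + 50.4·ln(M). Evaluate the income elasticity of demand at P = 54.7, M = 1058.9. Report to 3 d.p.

At P = 54.7, M = 1058.9: Q = 247.865.
Holding P constant, ∂Q/∂M = 50.4/M = 0.0475966.
η_M = (∂Q/∂M)·(M/Q) = 0.0475966 × (1058.9/247.865) = 0.203.

0.203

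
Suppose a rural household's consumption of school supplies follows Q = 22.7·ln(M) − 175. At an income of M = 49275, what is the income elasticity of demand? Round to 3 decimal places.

0.323

At M = 49275: Q = 70.277.
dQ/dM = 22.7/M = 0.00046068 at this income.
η = (dQ/dM)·(M/Q) = 0.00046068 × (49275/70.277) = 0.323.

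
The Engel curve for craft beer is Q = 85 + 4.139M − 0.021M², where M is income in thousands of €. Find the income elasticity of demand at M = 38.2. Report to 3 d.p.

0.456

At M = 38.2: Q = 212.4658.
dQ/dM = 4.139 − 0.042M = 2.53460.
η = (dQ/dM)·(M/Q) = 2.53460 × (38.2/212.4658) = 0.456.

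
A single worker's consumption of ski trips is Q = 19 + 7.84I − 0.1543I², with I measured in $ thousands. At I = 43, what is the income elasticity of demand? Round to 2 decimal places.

-3.30

At I = 43: Q = 70.8193.
dQ/dI = 7.84 − 0.3086I = -5.42980.
η = (dQ/dI)·(I/Q) = -5.42980 × (43/70.8193) = -3.30.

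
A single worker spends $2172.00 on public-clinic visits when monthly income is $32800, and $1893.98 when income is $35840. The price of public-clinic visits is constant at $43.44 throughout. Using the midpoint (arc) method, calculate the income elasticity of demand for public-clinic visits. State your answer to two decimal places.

-1.54

With a constant price, Q₁ = 2172.00/43.44 = 50.000 and Q₂ = 1893.98/43.44 = 43.600 (equivalently, work directly with expenditure since P cancels).
Midpoint %ΔQ = (1893.98 − 2172.00)/2032.99 = -0.13675; midpoint %ΔI = (35840 − 32800)/34320 = 0.08858.
η = -0.13675 / 0.08858 = -1.54.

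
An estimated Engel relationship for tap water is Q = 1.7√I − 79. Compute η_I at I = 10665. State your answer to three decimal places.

0.909

At I = 10665: Q = 96.562.
dQ/dI = 1.7/(2√I) = 0.00823073 at this income.
η = (dQ/dI)·(I/Q) = 0.00823073 × (10665/96.562) = 0.909.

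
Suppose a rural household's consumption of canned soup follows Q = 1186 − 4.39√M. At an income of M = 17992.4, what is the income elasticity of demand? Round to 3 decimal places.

-0.493

At M = 17992.4: Q = 597.144.
dQ/dM = -4.39/(2√M) = -0.016364 at this income.
η = (dQ/dM)·(M/Q) = -0.016364 × (17992.4/597.144) = -0.493.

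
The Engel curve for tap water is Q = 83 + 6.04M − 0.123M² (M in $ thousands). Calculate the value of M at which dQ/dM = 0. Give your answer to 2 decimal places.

dQ/dM = 6.04 − 0.246M.
The good is inferior where dQ/dM < 0. Setting dQ/dM = 0 gives M = 6.04 / 0.246 = 24.55.

24.55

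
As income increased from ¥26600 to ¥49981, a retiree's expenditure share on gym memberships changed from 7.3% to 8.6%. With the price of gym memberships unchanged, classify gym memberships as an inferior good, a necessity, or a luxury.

luxury

The budget share rises as income rises, so η > 1.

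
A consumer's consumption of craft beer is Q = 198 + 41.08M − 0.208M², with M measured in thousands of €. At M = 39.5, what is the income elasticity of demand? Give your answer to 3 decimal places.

At M = 39.5: Q = 1496.1280.
dQ/dM = 41.08 − 0.416M = 24.64800.
η = (dQ/dM)·(M/Q) = 24.64800 × (39.5/1496.1280) = 0.651.

0.651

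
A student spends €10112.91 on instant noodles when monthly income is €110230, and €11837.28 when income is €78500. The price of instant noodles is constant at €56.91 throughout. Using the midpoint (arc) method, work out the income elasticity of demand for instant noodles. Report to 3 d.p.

-0.467

With a constant price, Q₁ = 10112.91/56.91 = 177.700 and Q₂ = 11837.28/56.91 = 208.000 (equivalently, work directly with expenditure since P cancels).
Midpoint %ΔQ = (11837.28 − 10112.91)/10975.10 = 0.15712; midpoint %ΔI = (78500 − 110230)/94365 = -0.33625.
η = 0.15712 / -0.33625 = -0.467.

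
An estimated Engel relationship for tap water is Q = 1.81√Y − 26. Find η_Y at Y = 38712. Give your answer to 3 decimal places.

At Y = 38712: Q = 330.124.
dQ/dY = 1.81/(2√Y) = 0.00459966 at this income.
η = (dQ/dY)·(Y/Q) = 0.00459966 × (38712/330.124) = 0.539.

0.539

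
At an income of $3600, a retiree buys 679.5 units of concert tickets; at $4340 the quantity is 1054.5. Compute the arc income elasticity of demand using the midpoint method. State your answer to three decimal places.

ΔQ = 1054.5 − 679.5 = 375; midpoint Q̄ = (679.5 + 1054.5)/2 = 867.
ΔI = 4340 − 3600 = 740; midpoint Ī = (3600 + 4340)/2 = 3970.
η = (ΔQ/Q̄) ÷ (ΔI/Ī) = (375/867) ÷ (740/3970) = 2.320.

2.320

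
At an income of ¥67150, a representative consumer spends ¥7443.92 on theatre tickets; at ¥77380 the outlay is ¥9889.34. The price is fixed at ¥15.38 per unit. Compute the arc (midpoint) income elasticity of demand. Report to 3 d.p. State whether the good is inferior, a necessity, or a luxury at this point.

1.993 (luxury)

With a constant price, Q₁ = 7443.92/15.38 = 484.000 and Q₂ = 9889.34/15.38 = 643.000 (equivalently, work directly with expenditure since P cancels).
Midpoint %ΔQ = (9889.34 − 7443.92)/8666.63 = 0.28217; midpoint %ΔI = (77380 − 67150)/72265 = 0.14156.
η = 0.28217 / 0.14156 = 1.993.
η > 1 ⇒ luxury.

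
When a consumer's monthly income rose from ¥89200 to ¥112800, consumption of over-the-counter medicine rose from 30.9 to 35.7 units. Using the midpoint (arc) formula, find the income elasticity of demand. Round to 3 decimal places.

0.617

ΔQ = 35.7 − 30.9 = 4.8; midpoint Q̄ = (30.9 + 35.7)/2 = 33.3.
ΔI = 112800 − 89200 = 23600; midpoint Ī = (89200 + 112800)/2 = 101000.
η = (ΔQ/Q̄) ÷ (ΔI/Ī) = (4.8/33.3) ÷ (23600/101000) = 0.617.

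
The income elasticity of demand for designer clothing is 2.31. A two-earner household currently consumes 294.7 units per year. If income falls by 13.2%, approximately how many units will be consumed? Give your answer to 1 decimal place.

204.8

%ΔQ ≈ η × %ΔI = 2.31 × (-13.2%) = -30.492%.
New Q ≈ 294.7 × (1 − 0.30492) = 204.8.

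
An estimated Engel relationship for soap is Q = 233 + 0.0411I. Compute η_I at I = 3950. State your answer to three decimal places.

0.411

At I = 3950: Q = 395.345.
dQ/dI = 0.0411.
η = (dQ/dI)·(I/Q) = 0.0411 × (3950/395.345) = 0.411.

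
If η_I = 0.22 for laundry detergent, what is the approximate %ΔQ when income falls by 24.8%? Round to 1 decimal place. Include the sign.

-5.5%

%ΔQ ≈ η × %ΔI = 0.22 × (-24.8%) = -5.5%.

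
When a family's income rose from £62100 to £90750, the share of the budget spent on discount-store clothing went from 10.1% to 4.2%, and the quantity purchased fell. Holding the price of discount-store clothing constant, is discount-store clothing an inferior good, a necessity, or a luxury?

inferior good

Quantity demanded falls as income rises, so η < 0.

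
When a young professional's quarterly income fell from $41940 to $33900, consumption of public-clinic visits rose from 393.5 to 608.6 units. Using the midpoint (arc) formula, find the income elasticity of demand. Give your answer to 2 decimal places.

-2.02

ΔQ = 608.6 − 393.5 = 215.1; midpoint Q̄ = (393.5 + 608.6)/2 = 501.05.
ΔI = 33900 − 41940 = -8040; midpoint Ī = (41940 + 33900)/2 = 37920.
η = (ΔQ/Q̄) ÷ (ΔI/Ī) = (215.1/501.05) ÷ (-8040/37920) = -2.02.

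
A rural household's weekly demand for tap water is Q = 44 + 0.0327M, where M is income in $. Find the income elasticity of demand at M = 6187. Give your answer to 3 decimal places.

0.821

At M = 6187: Q = 246.315.
dQ/dM = 0.0327.
η = (dQ/dM)·(M/Q) = 0.0327 × (6187/246.315) = 0.821.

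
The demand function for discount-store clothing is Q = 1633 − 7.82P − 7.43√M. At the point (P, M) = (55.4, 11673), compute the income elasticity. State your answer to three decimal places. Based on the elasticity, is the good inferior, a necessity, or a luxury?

At P = 55.4, M = 11673: Q = 397.022.
Holding P constant, ∂Q/∂M = -7.43/(2√M) = -0.0343849.
η_M = (∂Q/∂M)·(M/Q) = -0.0343849 × (11673/397.022) = -1.011.
Since η < 0, this is an inferior good.

-1.011 (inferior good)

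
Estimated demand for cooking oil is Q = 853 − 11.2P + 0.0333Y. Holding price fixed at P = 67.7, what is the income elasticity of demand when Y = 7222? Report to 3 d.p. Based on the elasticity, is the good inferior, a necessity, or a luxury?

At P = 67.7, Y = 7222: Q = 335.253.
Holding P constant, ∂Q/∂Y = 0.0333.
η_Y = (∂Q/∂Y)·(Y/Q) = 0.0333 × (7222/335.253) = 0.717.
Since 0 < η < 1, this is a necessity.

0.717 (necessity)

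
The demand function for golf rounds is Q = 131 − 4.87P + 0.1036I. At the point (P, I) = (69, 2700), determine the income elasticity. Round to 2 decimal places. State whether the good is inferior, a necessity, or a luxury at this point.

At P = 69, I = 2700: Q = 74.690.
Holding P constant, ∂Q/∂I = 0.1036.
η_I = (∂Q/∂I)·(I/Q) = 0.1036 × (2700/74.690) = 3.75.
Since η > 1, this is a luxury.

3.75 (luxury)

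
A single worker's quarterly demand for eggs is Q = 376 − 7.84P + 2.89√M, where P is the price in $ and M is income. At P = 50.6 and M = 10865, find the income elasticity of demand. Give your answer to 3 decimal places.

At P = 50.6, M = 10865: Q = 280.536.
Holding P constant, ∂Q/∂M = 2.89/(2√M) = 0.0138629.
η_M = (∂Q/∂M)·(M/Q) = 0.0138629 × (10865/280.536) = 0.537.

0.537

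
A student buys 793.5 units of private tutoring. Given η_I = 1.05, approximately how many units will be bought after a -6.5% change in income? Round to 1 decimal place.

739.3

%ΔQ ≈ η × %ΔI = 1.05 × (-6.5%) = -6.825%.
New Q ≈ 793.5 × (1 − 0.06825) = 739.3.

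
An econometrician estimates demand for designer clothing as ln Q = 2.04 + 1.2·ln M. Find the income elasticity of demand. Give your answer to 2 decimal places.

1.20

In a log-linear demand, the coefficient on ln M is the income elasticity.
So η = 1.20.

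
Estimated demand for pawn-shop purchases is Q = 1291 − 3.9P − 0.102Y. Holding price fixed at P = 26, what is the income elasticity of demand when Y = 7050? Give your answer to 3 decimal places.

-1.528

At P = 26, Y = 7050: Q = 470.500.
Holding P constant, ∂Q/∂Y = −0.102.
η_Y = (∂Q/∂Y)·(Y/Q) = -0.102 × (7050/470.500) = -1.528.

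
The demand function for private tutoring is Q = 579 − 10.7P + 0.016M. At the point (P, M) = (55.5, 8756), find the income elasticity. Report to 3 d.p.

At P = 55.5, M = 8756: Q = 125.246.
Holding P constant, ∂Q/∂M = 0.016.
η_M = (∂Q/∂M)·(M/Q) = 0.016 × (8756/125.246) = 1.119.

1.119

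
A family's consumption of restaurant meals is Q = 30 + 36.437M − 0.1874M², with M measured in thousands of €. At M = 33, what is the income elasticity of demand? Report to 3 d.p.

0.772

At M = 33: Q = 1028.3424.
dQ/dM = 36.437 − 0.3748M = 24.06860.
η = (dQ/dM)·(M/Q) = 24.06860 × (33/1028.3424) = 0.772.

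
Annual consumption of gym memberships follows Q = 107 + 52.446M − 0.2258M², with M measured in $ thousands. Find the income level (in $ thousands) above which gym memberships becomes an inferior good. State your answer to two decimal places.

116.13

dQ/dM = 52.446 − 0.4516M.
The good is inferior where dQ/dM < 0. Setting dQ/dM = 0 gives M = 52.446 / 0.4516 = 116.13.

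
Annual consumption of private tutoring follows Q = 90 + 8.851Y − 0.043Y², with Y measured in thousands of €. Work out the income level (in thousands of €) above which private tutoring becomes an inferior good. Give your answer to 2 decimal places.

102.92

dQ/dY = 8.851 − 0.086Y.
The good is inferior where dQ/dY < 0. Setting dQ/dY = 0 gives Y = 8.851 / 0.086 = 102.92.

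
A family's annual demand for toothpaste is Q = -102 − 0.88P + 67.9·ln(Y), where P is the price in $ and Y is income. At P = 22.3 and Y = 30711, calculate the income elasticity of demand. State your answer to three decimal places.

At P = 22.3, Y = 30711: Q = 579.944.
Holding P constant, ∂Q/∂Y = 67.9/Y = 0.00221093.
η_Y = (∂Q/∂Y)·(Y/Q) = 0.00221093 × (30711/579.944) = 0.117.

0.117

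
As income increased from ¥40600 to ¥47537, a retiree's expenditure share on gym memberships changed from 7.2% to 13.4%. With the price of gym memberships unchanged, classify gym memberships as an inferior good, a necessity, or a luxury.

luxury

The budget share rises as income rises, so η > 1.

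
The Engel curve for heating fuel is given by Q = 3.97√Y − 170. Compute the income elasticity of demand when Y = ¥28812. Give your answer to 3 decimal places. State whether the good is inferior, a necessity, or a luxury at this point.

0.669 (necessity)

At Y = 28812: Q = 503.872.
dQ/dY = 3.97/(2√Y) = 0.0116943 at this income.
η = (dQ/dY)·(Y/Q) = 0.0116943 × (28812/503.872) = 0.669.
Since 0 < η < 1, the good is a necessity.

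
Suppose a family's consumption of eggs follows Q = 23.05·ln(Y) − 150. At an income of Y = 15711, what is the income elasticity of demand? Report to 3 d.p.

0.317

At Y = 15711: Q = 72.712.
dQ/dY = 23.05/Y = 0.00146712 at this income.
η = (dQ/dY)·(Y/Q) = 0.00146712 × (15711/72.712) = 0.317.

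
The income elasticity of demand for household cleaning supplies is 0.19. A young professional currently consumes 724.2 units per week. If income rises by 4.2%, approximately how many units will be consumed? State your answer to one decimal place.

730.0

%ΔQ ≈ η × %ΔI = 0.19 × 4.2% = 0.798%.
New Q ≈ 724.2 × (1 + 0.00798) = 730.0.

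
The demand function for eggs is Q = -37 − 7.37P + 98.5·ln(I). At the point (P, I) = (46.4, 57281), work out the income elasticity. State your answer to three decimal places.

0.141

At P = 46.4, I = 57281: Q = 700.171.
Holding P constant, ∂Q/∂I = 98.5/I = 0.00171959.
η_I = (∂Q/∂I)·(I/Q) = 0.00171959 × (57281/700.171) = 0.141.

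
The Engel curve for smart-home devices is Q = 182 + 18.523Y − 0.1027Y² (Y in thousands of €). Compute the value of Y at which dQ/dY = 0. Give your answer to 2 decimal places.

90.18

dQ/dY = 18.523 − 0.2054Y.
The good is inferior where dQ/dY < 0. Setting dQ/dY = 0 gives Y = 18.523 / 0.2054 = 90.18.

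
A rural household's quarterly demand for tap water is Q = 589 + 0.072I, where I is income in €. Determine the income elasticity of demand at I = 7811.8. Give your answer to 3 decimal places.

At I = 7811.8: Q = 1151.450.
dQ/dI = 0.072.
η = (dQ/dI)·(I/Q) = 0.072 × (7811.8/1151.450) = 0.488.

0.488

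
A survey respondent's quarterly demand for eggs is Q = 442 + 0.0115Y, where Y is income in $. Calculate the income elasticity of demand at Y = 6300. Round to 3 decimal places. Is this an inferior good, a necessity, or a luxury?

At Y = 6300: Q = 514.450.
dQ/dY = 0.0115.
η = (dQ/dY)·(Y/Q) = 0.0115 × (6300/514.450) = 0.141.
Since 0 < η < 1, the good is a necessity.

0.141 (necessity)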